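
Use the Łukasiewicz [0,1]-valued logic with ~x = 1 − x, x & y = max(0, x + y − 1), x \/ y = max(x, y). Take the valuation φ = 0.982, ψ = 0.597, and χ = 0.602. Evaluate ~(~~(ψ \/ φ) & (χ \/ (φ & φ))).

ψ \/ φ = max(0.597, 0.982) = 0.982
~(ψ \/ φ) = 1 − 0.982 = 0.018
~~(ψ \/ φ) = 1 − 0.018 = 0.982
φ & φ = max(0, 0.982 + 0.982 − 1) = max(0, 0.964) = 0.964
χ \/ (φ & φ) = max(0.602, 0.964) = 0.964
~~(ψ \/ φ) & (χ \/ (φ & φ)) = max(0, 0.982 + 0.964 − 1) = max(0, 0.946) = 0.946
~(~~(ψ \/ φ) & (χ \/ (φ & φ))) = 1 − 0.946 = 0.054

0.054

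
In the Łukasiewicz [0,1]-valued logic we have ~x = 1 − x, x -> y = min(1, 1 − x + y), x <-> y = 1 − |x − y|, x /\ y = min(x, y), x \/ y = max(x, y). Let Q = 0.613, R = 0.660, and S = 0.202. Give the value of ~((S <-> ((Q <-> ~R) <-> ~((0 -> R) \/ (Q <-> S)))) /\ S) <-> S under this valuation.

~R = 1 − 0.660 = 0.340
Q <-> ~R = 1 − |0.613 − 0.340| = 1 − 0.273 = 0.727
0 -> R = min(1, 1 − 0.000 + 0.660) = min(1, 1.660) = 1.000
Q <-> S = 1 − |0.613 − 0.202| = 1 − 0.411 = 0.589
(0 -> R) \/ (Q <-> S) = max(1.000, 0.589) = 1.000
~((0 -> R) \/ (Q <-> S)) = 1 − 1.000 = 0.000
(Q <-> ~R) <-> ~((0 -> R) \/ (Q <-> S)) = 1 − |0.727 − 0.000| = 1 − 0.727 = 0.273
S <-> ((Q <-> ~R) <-> ~((0 -> R) \/ (Q <-> S))) = 1 − |0.202 − 0.273| = 1 − 0.071 = 0.929
(S <-> ((Q <-> ~R) <-> ~((0 -> R) \/ (Q <-> S)))) /\ S = min(0.929, 0.202) = 0.202
~((S <-> ((Q <-> ~R) <-> ~((0 -> R) \/ (Q <-> S)))) /\ S) = 1 − 0.202 = 0.798
~((S <-> ((Q <-> ~R) <-> ~((0 -> R) \/ (Q <-> S)))) /\ S) <-> S = 1 − |0.798 − 0.202| = 1 − 0.596 = 0.404

0.404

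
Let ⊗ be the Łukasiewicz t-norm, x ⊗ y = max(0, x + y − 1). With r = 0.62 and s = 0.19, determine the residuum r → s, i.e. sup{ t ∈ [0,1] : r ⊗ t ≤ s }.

The residuum of the Łukasiewicz t-norm gives the supremum: min(1, 1 − 0.62 + 0.19).
1 − 0.62 + 0.19 = 0.57, so t = min(1, 0.57) = 0.57.
Check: 0.62 ⊗ 0.57 = max(0, 0.19) = 0.19 ≤ 0.19.

0.57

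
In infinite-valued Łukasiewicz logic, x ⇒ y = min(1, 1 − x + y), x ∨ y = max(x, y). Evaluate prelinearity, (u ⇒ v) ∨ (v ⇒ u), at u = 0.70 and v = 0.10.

u ⇒ v = min(1, 1 − 0.70 + 0.10) = min(1, 0.40) = 0.40
v ⇒ u = min(1, 1 − 0.10 + 0.70) = min(1, 1.60) = 1.00
(u ⇒ v) ∨ (v ⇒ u) = max(0.40, 1.00) = 1.00
(As expected: a Ł∞-tautology — holds in every MV-chain.)

1.00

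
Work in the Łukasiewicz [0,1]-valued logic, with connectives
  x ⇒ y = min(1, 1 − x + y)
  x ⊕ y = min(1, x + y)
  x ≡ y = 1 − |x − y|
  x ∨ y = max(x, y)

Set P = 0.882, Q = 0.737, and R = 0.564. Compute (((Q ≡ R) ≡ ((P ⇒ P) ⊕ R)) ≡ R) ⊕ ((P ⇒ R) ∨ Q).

Q ≡ R = 1 − |0.737 − 0.564| = 1 − 0.173 = 0.827
P ⇒ P = min(1, 1 − 0.882 + 0.882) = min(1, 1.000) = 1.000
(P ⇒ P) ⊕ R = min(1, 1.000 + 0.564) = min(1, 1.564) = 1.000
(Q ≡ R) ≡ ((P ⇒ P) ⊕ R) = 1 − |0.827 − 1.000| = 1 − 0.173 = 0.827
((Q ≡ R) ≡ ((P ⇒ P) ⊕ R)) ≡ R = 1 − |0.827 − 0.564| = 1 − 0.263 = 0.737
P ⇒ R = min(1, 1 − 0.882 + 0.564) = min(1, 0.682) = 0.682
(P ⇒ R) ∨ Q = max(0.682, 0.737) = 0.737
(((Q ≡ R) ≡ ((P ⇒ P) ⊕ R)) ≡ R) ⊕ ((P ⇒ R) ∨ Q) = min(1, 0.737 + 0.737) = min(1, 1.474) = 1.000

1.000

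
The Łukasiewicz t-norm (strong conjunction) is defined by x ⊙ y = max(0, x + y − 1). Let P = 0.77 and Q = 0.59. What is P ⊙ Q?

0.36

P ⊙ Q = max(0, 0.77 + 0.59 − 1) = max(0, 0.36) = 0.36
For comparison, the Gödel (minimum) t-norm min(x, y) would give 0.59.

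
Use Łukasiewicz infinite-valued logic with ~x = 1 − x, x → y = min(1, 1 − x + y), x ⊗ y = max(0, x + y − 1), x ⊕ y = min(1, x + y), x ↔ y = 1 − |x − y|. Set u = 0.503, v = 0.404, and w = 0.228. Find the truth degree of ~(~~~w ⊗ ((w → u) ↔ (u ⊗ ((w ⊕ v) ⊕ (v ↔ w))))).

~w = 1 − 0.228 = 0.772
~~w = 1 − 0.772 = 0.228
~~~w = 1 − 0.228 = 0.772
w → u = min(1, 1 − 0.228 + 0.503) = min(1, 1.275) = 1.000
w ⊕ v = min(1, 0.228 + 0.404) = min(1, 0.632) = 0.632
v ↔ w = 1 − |0.404 − 0.228| = 1 − 0.176 = 0.824
(w ⊕ v) ⊕ (v ↔ w) = min(1, 0.632 + 0.824) = min(1, 1.456) = 1.000
u ⊗ ((w ⊕ v) ⊕ (v ↔ w)) = max(0, 0.503 + 1.000 − 1) = max(0, 0.503) = 0.503
(w → u) ↔ (u ⊗ ((w ⊕ v) ⊕ (v ↔ w))) = 1 − |1.000 − 0.503| = 1 − 0.497 = 0.503
~~~w ⊗ ((w → u) ↔ (u ⊗ ((w ⊕ v) ⊕ (v ↔ w)))) = max(0, 0.772 + 0.503 − 1) = max(0, 0.275) = 0.275
~(~~~w ⊗ ((w → u) ↔ (u ⊗ ((w ⊕ v) ⊕ (v ↔ w))))) = 1 − 0.275 = 0.725

0.725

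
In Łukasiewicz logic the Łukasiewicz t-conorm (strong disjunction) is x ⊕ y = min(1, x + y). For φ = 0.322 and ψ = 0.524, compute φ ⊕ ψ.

0.846

φ ⊕ ψ = min(1, 0.322 + 0.524) = min(1, 0.846) = 0.846
For comparison, the Gödel t-conorm max(x, y) would give 0.524.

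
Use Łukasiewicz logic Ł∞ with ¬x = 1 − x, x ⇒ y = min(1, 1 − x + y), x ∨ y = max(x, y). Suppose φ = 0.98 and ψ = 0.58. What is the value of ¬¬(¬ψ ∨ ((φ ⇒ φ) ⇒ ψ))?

0.58

¬ψ = 1 − 0.58 = 0.42
φ ⇒ φ = min(1, 1 − 0.98 + 0.98) = min(1, 1.00) = 1.00
(φ ⇒ φ) ⇒ ψ = min(1, 1 − 1.00 + 0.58) = min(1, 0.58) = 0.58
¬ψ ∨ ((φ ⇒ φ) ⇒ ψ) = max(0.42, 0.58) = 0.58
¬(¬ψ ∨ ((φ ⇒ φ) ⇒ ψ)) = 1 − 0.58 = 0.42
¬¬(¬ψ ∨ ((φ ⇒ φ) ⇒ ψ)) = 1 − 0.42 = 0.58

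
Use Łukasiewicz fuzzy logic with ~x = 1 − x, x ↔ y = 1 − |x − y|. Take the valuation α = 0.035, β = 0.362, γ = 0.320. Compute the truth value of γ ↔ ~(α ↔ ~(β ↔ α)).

β ↔ α = 1 − |0.362 − 0.035| = 1 − 0.327 = 0.673
~(β ↔ α) = 1 − 0.673 = 0.327
α ↔ ~(β ↔ α) = 1 − |0.035 − 0.327| = 1 − 0.292 = 0.708
~(α ↔ ~(β ↔ α)) = 1 − 0.708 = 0.292
γ ↔ ~(α ↔ ~(β ↔ α)) = 1 − |0.320 − 0.292| = 1 − 0.028 = 0.972

0.972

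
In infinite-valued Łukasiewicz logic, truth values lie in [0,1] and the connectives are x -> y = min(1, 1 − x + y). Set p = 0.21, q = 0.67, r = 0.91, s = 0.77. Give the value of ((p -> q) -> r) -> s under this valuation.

p -> q = min(1, 1 − 0.21 + 0.67) = min(1, 1.46) = 1.00
(p -> q) -> r = min(1, 1 − 1.00 + 0.91) = min(1, 0.91) = 0.91
((p -> q) -> r) -> s = min(1, 1 − 0.91 + 0.77) = min(1, 0.86) = 0.86

0.86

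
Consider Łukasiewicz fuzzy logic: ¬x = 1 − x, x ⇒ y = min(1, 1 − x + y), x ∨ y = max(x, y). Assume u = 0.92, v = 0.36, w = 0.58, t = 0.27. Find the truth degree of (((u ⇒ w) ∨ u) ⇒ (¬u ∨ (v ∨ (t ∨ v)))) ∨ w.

0.58

u ⇒ w = min(1, 1 − 0.92 + 0.58) = min(1, 0.66) = 0.66
(u ⇒ w) ∨ u = max(0.66, 0.92) = 0.92
¬u = 1 − 0.92 = 0.08
t ∨ v = max(0.27, 0.36) = 0.36
v ∨ (t ∨ v) = max(0.36, 0.36) = 0.36
¬u ∨ (v ∨ (t ∨ v)) = max(0.08, 0.36) = 0.36
((u ⇒ w) ∨ u) ⇒ (¬u ∨ (v ∨ (t ∨ v))) = min(1, 1 − 0.92 + 0.36) = min(1, 0.44) = 0.44
(((u ⇒ w) ∨ u) ⇒ (¬u ∨ (v ∨ (t ∨ v)))) ∨ w = max(0.44, 0.58) = 0.58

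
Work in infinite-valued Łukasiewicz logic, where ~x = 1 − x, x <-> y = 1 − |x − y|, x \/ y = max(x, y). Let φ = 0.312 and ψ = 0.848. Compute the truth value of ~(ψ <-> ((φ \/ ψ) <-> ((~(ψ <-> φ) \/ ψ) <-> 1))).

0.152

φ \/ ψ = max(0.312, 0.848) = 0.848
ψ <-> φ = 1 − |0.848 − 0.312| = 1 − 0.536 = 0.464
~(ψ <-> φ) = 1 − 0.464 = 0.536
~(ψ <-> φ) \/ ψ = max(0.536, 0.848) = 0.848
(~(ψ <-> φ) \/ ψ) <-> 1 = 1 − |0.848 − 1.000| = 1 − 0.152 = 0.848
(φ \/ ψ) <-> ((~(ψ <-> φ) \/ ψ) <-> 1) = 1 − |0.848 − 0.848| = 1 − 0.000 = 1.000
ψ <-> ((φ \/ ψ) <-> ((~(ψ <-> φ) \/ ψ) <-> 1)) = 1 − |0.848 − 1.000| = 1 − 0.152 = 0.848
~(ψ <-> ((φ \/ ψ) <-> ((~(ψ <-> φ) \/ ψ) <-> 1))) = 1 − 0.848 = 0.152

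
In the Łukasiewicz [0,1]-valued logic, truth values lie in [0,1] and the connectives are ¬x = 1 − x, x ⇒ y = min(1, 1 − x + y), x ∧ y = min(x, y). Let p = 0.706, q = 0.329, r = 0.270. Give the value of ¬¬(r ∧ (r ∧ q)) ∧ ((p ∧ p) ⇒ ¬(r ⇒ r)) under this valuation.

0.270

r ∧ q = min(0.270, 0.329) = 0.270
r ∧ (r ∧ q) = min(0.270, 0.270) = 0.270
¬(r ∧ (r ∧ q)) = 1 − 0.270 = 0.730
¬¬(r ∧ (r ∧ q)) = 1 − 0.730 = 0.270
p ∧ p = min(0.706, 0.706) = 0.706
r ⇒ r = min(1, 1 − 0.270 + 0.270) = min(1, 1.000) = 1.000
¬(r ⇒ r) = 1 − 1.000 = 0.000
(p ∧ p) ⇒ ¬(r ⇒ r) = min(1, 1 − 0.706 + 0.000) = min(1, 0.294) = 0.294
¬¬(r ∧ (r ∧ q)) ∧ ((p ∧ p) ⇒ ¬(r ⇒ r)) = min(0.270, 0.294) = 0.270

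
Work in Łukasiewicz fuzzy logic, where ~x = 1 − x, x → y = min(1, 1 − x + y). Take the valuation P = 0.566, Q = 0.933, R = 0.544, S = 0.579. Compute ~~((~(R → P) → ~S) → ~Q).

0.067

R → P = min(1, 1 − 0.544 + 0.566) = min(1, 1.022) = 1.000
~(R → P) = 1 − 1.000 = 0.000
~S = 1 − 0.579 = 0.421
~(R → P) → ~S = min(1, 1 − 0.000 + 0.421) = min(1, 1.421) = 1.000
~Q = 1 − 0.933 = 0.067
(~(R → P) → ~S) → ~Q = min(1, 1 − 1.000 + 0.067) = min(1, 0.067) = 0.067
~((~(R → P) → ~S) → ~Q) = 1 − 0.067 = 0.933
~~((~(R → P) → ~S) → ~Q) = 1 − 0.933 = 0.067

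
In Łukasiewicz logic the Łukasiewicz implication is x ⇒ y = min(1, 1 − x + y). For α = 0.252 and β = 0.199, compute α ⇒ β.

α ⇒ β = min(1, 1 − 0.252 + 0.199) = min(1, 0.947) = 0.947
For comparison, the Gödel implication (1 if x ≤ y else y) would give 0.199.

0.947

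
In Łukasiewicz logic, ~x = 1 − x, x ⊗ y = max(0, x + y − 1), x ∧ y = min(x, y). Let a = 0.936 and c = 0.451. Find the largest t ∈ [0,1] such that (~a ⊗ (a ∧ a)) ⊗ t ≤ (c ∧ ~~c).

1.000

~a = 1 − 0.936 = 0.064
a ∧ a = min(0.936, 0.936) = 0.936
~a ⊗ (a ∧ a) = max(0, 0.064 + 0.936 − 1) = max(0, 0.000) = 0.000
So the left factor is ~a ⊗ (a ∧ a) = 0.000.
~c = 1 − 0.451 = 0.549
~~c = 1 − 0.549 = 0.451
c ∧ ~~c = min(0.451, 0.451) = 0.451
So the right-hand bound is c ∧ ~~c = 0.451.
The residuum of the Łukasiewicz t-norm gives the supremum: min(1, 1 − 0.000 + 0.451).
1 − 0.000 + 0.451 = 1.451, so t = min(1, 1.451) = 1.000.
Check: 0.000 ⊗ 1.000 = max(0, 0.000) = 0.000 ≤ 0.451.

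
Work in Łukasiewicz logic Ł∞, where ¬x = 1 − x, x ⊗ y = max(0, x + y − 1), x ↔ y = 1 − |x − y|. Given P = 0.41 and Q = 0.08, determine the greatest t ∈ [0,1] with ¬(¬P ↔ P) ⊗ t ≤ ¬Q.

¬P = 1 − 0.41 = 0.59
¬P ↔ P = 1 − |0.59 − 0.41| = 1 − 0.18 = 0.82
¬(¬P ↔ P) = 1 − 0.82 = 0.18
So the left factor is ¬(¬P ↔ P) = 0.18.
¬Q = 1 − 0.08 = 0.92
So the right-hand bound is ¬Q = 0.92.
The residuum of the Łukasiewicz t-norm gives the supremum: min(1, 1 − 0.18 + 0.92).
1 − 0.18 + 0.92 = 1.74, so t = min(1, 1.74) = 1.00.
Check: 0.18 ⊗ 1.00 = max(0, 0.18) = 0.18 ≤ 0.92.

1.00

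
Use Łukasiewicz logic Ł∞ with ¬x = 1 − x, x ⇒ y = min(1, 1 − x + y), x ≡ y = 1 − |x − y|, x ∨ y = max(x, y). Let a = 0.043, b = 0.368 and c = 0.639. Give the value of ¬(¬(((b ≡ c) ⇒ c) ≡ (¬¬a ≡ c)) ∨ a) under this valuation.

b ≡ c = 1 − |0.368 − 0.639| = 1 − 0.271 = 0.729
(b ≡ c) ⇒ c = min(1, 1 − 0.729 + 0.639) = min(1, 0.910) = 0.910
¬a = 1 − 0.043 = 0.957
¬¬a = 1 − 0.957 = 0.043
¬¬a ≡ c = 1 − |0.043 − 0.639| = 1 − 0.596 = 0.404
((b ≡ c) ⇒ c) ≡ (¬¬a ≡ c) = 1 − |0.910 − 0.404| = 1 − 0.506 = 0.494
¬(((b ≡ c) ⇒ c) ≡ (¬¬a ≡ c)) = 1 − 0.494 = 0.506
¬(((b ≡ c) ⇒ c) ≡ (¬¬a ≡ c)) ∨ a = max(0.506, 0.043) = 0.506
¬(¬(((b ≡ c) ⇒ c) ≡ (¬¬a ≡ c)) ∨ a) = 1 − 0.506 = 0.494

0.494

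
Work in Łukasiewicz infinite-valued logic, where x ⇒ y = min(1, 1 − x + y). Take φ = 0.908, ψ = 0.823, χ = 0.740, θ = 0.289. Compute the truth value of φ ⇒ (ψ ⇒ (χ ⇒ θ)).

χ ⇒ θ = min(1, 1 − 0.740 + 0.289) = min(1, 0.549) = 0.549
ψ ⇒ (χ ⇒ θ) = min(1, 1 − 0.823 + 0.549) = min(1, 0.726) = 0.726
φ ⇒ (ψ ⇒ (χ ⇒ θ)) = min(1, 1 − 0.908 + 0.726) = min(1, 0.818) = 0.818

0.818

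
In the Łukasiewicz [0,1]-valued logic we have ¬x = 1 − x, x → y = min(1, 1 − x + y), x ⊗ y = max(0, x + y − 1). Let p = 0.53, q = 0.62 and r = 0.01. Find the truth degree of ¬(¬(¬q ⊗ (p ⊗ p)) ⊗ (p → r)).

0.52

¬q = 1 − 0.62 = 0.38
p ⊗ p = max(0, 0.53 + 0.53 − 1) = max(0, 0.06) = 0.06
¬q ⊗ (p ⊗ p) = max(0, 0.38 + 0.06 − 1) = max(0, -0.56) = 0.00
¬(¬q ⊗ (p ⊗ p)) = 1 − 0.00 = 1.00
p → r = min(1, 1 − 0.53 + 0.01) = min(1, 0.48) = 0.48
¬(¬q ⊗ (p ⊗ p)) ⊗ (p → r) = max(0, 1.00 + 0.48 − 1) = max(0, 0.48) = 0.48
¬(¬(¬q ⊗ (p ⊗ p)) ⊗ (p → r)) = 1 − 0.48 = 0.52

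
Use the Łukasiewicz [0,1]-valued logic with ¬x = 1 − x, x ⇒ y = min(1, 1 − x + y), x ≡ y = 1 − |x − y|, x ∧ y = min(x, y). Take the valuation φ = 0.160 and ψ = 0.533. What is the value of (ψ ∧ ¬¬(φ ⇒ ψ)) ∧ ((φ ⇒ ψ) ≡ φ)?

0.160

φ ⇒ ψ = min(1, 1 − 0.160 + 0.533) = min(1, 1.373) = 1.000
¬(φ ⇒ ψ) = 1 − 1.000 = 0.000
¬¬(φ ⇒ ψ) = 1 − 0.000 = 1.000
ψ ∧ ¬¬(φ ⇒ ψ) = min(0.533, 1.000) = 0.533
(φ ⇒ ψ) ≡ φ = 1 − |1.000 − 0.160| = 1 − 0.840 = 0.160
(ψ ∧ ¬¬(φ ⇒ ψ)) ∧ ((φ ⇒ ψ) ≡ φ) = min(0.533, 0.160) = 0.160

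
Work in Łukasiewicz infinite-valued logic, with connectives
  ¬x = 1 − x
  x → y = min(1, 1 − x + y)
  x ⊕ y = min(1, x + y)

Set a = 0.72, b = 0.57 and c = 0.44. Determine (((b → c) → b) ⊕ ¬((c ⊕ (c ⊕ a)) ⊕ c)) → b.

b → c = min(1, 1 − 0.57 + 0.44) = min(1, 0.87) = 0.87
(b → c) → b = min(1, 1 − 0.87 + 0.57) = min(1, 0.70) = 0.70
c ⊕ a = min(1, 0.44 + 0.72) = min(1, 1.16) = 1.00
c ⊕ (c ⊕ a) = min(1, 0.44 + 1.00) = min(1, 1.44) = 1.00
(c ⊕ (c ⊕ a)) ⊕ c = min(1, 1.00 + 0.44) = min(1, 1.44) = 1.00
¬((c ⊕ (c ⊕ a)) ⊕ c) = 1 − 1.00 = 0.00
((b → c) → b) ⊕ ¬((c ⊕ (c ⊕ a)) ⊕ c) = min(1, 0.70 + 0.00) = min(1, 0.70) = 0.70
(((b → c) → b) ⊕ ¬((c ⊕ (c ⊕ a)) ⊕ c)) → b = min(1, 1 − 0.70 + 0.57) = min(1, 0.87) = 0.87

0.87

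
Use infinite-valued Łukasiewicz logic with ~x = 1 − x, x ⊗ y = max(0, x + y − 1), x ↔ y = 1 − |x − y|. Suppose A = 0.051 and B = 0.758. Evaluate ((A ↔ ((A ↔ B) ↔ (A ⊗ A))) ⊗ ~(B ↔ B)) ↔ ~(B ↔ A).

0.293

A ↔ B = 1 − |0.051 − 0.758| = 1 − 0.707 = 0.293
A ⊗ A = max(0, 0.051 + 0.051 − 1) = max(0, -0.898) = 0.000
(A ↔ B) ↔ (A ⊗ A) = 1 − |0.293 − 0.000| = 1 − 0.293 = 0.707
A ↔ ((A ↔ B) ↔ (A ⊗ A)) = 1 − |0.051 − 0.707| = 1 − 0.656 = 0.344
B ↔ B = 1 − |0.758 − 0.758| = 1 − 0.000 = 1.000
~(B ↔ B) = 1 − 1.000 = 0.000
(A ↔ ((A ↔ B) ↔ (A ⊗ A))) ⊗ ~(B ↔ B) = max(0, 0.344 + 0.000 − 1) = max(0, -0.656) = 0.000
B ↔ A = 1 − |0.758 − 0.051| = 1 − 0.707 = 0.293
~(B ↔ A) = 1 − 0.293 = 0.707
((A ↔ ((A ↔ B) ↔ (A ⊗ A))) ⊗ ~(B ↔ B)) ↔ ~(B ↔ A) = 1 − |0.000 − 0.707| = 1 − 0.707 = 0.293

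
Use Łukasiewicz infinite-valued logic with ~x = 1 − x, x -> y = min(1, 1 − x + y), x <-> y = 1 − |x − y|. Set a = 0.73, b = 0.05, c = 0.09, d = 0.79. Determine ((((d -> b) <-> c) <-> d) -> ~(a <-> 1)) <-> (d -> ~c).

d -> b = min(1, 1 − 0.79 + 0.05) = min(1, 0.26) = 0.26
(d -> b) <-> c = 1 − |0.26 − 0.09| = 1 − 0.17 = 0.83
((d -> b) <-> c) <-> d = 1 − |0.83 − 0.79| = 1 − 0.04 = 0.96
a <-> 1 = 1 − |0.73 − 1.00| = 1 − 0.27 = 0.73
~(a <-> 1) = 1 − 0.73 = 0.27
(((d -> b) <-> c) <-> d) -> ~(a <-> 1) = min(1, 1 − 0.96 + 0.27) = min(1, 0.31) = 0.31
~c = 1 − 0.09 = 0.91
d -> ~c = min(1, 1 − 0.79 + 0.91) = min(1, 1.12) = 1.00
((((d -> b) <-> c) <-> d) -> ~(a <-> 1)) <-> (d -> ~c) = 1 − |0.31 − 1.00| = 1 − 0.69 = 0.31

0.31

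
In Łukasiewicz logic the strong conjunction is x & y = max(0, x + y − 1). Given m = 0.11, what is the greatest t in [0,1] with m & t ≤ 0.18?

The residuum of the Łukasiewicz t-norm gives the supremum: min(1, 1 − 0.11 + 0.18).
1 − 0.11 + 0.18 = 1.07, so t = min(1, 1.07) = 1.00.
Check: 0.11 & 1.00 = max(0, 0.11) = 0.11 ≤ 0.18.

1.00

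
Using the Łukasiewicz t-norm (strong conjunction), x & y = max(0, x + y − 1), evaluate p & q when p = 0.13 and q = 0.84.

p & q = max(0, 0.13 + 0.84 − 1) = max(0, -0.03) = 0.00
For comparison, the Gödel (minimum) t-norm min(x, y) would give 0.13.

0.00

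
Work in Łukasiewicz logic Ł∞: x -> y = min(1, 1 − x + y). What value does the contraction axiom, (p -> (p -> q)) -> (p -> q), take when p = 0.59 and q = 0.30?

p -> q = min(1, 1 − 0.59 + 0.30) = min(1, 0.71) = 0.71
p -> (p -> q) = min(1, 1 − 0.59 + 0.71) = min(1, 1.12) = 1.00
(p -> (p -> q)) -> (p -> q) = min(1, 1 − 1.00 + 0.71) = min(1, 0.71) = 0.71
(The value 0.71 < 1 shows this instance is not satisfied; fails in Ł∞ (the t-norm is not idempotent).)

0.71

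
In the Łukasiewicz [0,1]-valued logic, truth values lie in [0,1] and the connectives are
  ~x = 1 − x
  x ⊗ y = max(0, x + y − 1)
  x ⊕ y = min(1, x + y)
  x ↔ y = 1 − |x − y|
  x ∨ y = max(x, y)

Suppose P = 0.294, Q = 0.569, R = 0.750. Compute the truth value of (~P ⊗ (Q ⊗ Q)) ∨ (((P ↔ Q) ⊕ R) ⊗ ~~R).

~P = 1 − 0.294 = 0.706
Q ⊗ Q = max(0, 0.569 + 0.569 − 1) = max(0, 0.138) = 0.138
~P ⊗ (Q ⊗ Q) = max(0, 0.706 + 0.138 − 1) = max(0, -0.156) = 0.000
P ↔ Q = 1 − |0.294 − 0.569| = 1 − 0.275 = 0.725
(P ↔ Q) ⊕ R = min(1, 0.725 + 0.750) = min(1, 1.475) = 1.000
~R = 1 − 0.750 = 0.250
~~R = 1 − 0.250 = 0.750
((P ↔ Q) ⊕ R) ⊗ ~~R = max(0, 1.000 + 0.750 − 1) = max(0, 0.750) = 0.750
(~P ⊗ (Q ⊗ Q)) ∨ (((P ↔ Q) ⊕ R) ⊗ ~~R) = max(0.000, 0.750) = 0.750

0.750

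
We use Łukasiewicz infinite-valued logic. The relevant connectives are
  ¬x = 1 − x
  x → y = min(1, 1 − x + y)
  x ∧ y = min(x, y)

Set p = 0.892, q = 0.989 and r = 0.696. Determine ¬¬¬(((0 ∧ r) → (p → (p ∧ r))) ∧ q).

0 ∧ r = min(0.000, 0.696) = 0.000
p ∧ r = min(0.892, 0.696) = 0.696
p → (p ∧ r) = min(1, 1 − 0.892 + 0.696) = min(1, 0.804) = 0.804
(0 ∧ r) → (p → (p ∧ r)) = min(1, 1 − 0.000 + 0.804) = min(1, 1.804) = 1.000
((0 ∧ r) → (p → (p ∧ r))) ∧ q = min(1.000, 0.989) = 0.989
¬(((0 ∧ r) → (p → (p ∧ r))) ∧ q) = 1 − 0.989 = 0.011
¬¬(((0 ∧ r) → (p → (p ∧ r))) ∧ q) = 1 − 0.011 = 0.989
¬¬¬(((0 ∧ r) → (p → (p ∧ r))) ∧ q) = 1 − 0.989 = 0.011

0.011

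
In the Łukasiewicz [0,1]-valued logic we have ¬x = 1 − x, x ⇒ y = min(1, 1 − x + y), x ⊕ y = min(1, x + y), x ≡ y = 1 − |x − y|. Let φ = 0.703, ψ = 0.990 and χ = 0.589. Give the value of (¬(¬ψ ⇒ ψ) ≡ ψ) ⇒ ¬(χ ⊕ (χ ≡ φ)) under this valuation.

¬ψ = 1 − 0.990 = 0.010
¬ψ ⇒ ψ = min(1, 1 − 0.010 + 0.990) = min(1, 1.980) = 1.000
¬(¬ψ ⇒ ψ) = 1 − 1.000 = 0.000
¬(¬ψ ⇒ ψ) ≡ ψ = 1 − |0.000 − 0.990| = 1 − 0.990 = 0.010
χ ≡ φ = 1 − |0.589 − 0.703| = 1 − 0.114 = 0.886
χ ⊕ (χ ≡ φ) = min(1, 0.589 + 0.886) = min(1, 1.475) = 1.000
¬(χ ⊕ (χ ≡ φ)) = 1 − 1.000 = 0.000
(¬(¬ψ ⇒ ψ) ≡ ψ) ⇒ ¬(χ ⊕ (χ ≡ φ)) = min(1, 1 − 0.010 + 0.000) = min(1, 0.990) = 0.990

0.990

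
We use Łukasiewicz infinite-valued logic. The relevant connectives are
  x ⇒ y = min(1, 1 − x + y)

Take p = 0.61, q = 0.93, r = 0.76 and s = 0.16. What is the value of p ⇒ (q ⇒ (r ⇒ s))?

0.86

r ⇒ s = min(1, 1 − 0.76 + 0.16) = min(1, 0.40) = 0.40
q ⇒ (r ⇒ s) = min(1, 1 − 0.93 + 0.40) = min(1, 0.47) = 0.47
p ⇒ (q ⇒ (r ⇒ s)) = min(1, 1 − 0.61 + 0.47) = min(1, 0.86) = 0.86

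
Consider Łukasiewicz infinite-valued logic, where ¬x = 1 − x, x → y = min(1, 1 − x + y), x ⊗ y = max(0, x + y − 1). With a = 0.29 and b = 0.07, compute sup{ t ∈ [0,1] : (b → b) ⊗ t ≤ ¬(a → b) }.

b → b = min(1, 1 − 0.07 + 0.07) = min(1, 1.00) = 1.00
So the left factor is b → b = 1.00.
a → b = min(1, 1 − 0.29 + 0.07) = min(1, 0.78) = 0.78
¬(a → b) = 1 − 0.78 = 0.22
So the right-hand bound is ¬(a → b) = 0.22.
The residuum of the Łukasiewicz t-norm gives the supremum: min(1, 1 − 1.00 + 0.22).
1 − 1.00 + 0.22 = 0.22, so t = min(1, 0.22) = 0.22.
Check: 1.00 ⊗ 0.22 = max(0, 0.22) = 0.22 ≤ 0.22.

0.22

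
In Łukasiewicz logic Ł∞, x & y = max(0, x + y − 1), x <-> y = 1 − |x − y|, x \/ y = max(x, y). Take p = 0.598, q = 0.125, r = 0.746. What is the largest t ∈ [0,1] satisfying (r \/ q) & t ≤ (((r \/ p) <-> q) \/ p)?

0.852

r \/ q = max(0.746, 0.125) = 0.746
So the left factor is r \/ q = 0.746.
r \/ p = max(0.746, 0.598) = 0.746
(r \/ p) <-> q = 1 − |0.746 − 0.125| = 1 − 0.621 = 0.379
((r \/ p) <-> q) \/ p = max(0.379, 0.598) = 0.598
So the right-hand bound is ((r \/ p) <-> q) \/ p = 0.598.
The residuum of the Łukasiewicz t-norm gives the supremum: min(1, 1 − 0.746 + 0.598).
1 − 0.746 + 0.598 = 0.852, so t = min(1, 0.852) = 0.852.
Check: 0.746 & 0.852 = max(0, 0.598) = 0.598 ≤ 0.598.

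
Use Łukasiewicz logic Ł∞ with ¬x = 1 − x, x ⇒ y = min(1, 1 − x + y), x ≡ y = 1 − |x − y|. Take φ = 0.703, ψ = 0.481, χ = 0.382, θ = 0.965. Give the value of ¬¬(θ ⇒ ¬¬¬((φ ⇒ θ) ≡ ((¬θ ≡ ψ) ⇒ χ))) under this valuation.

φ ⇒ θ = min(1, 1 − 0.703 + 0.965) = min(1, 1.262) = 1.000
¬θ = 1 − 0.965 = 0.035
¬θ ≡ ψ = 1 − |0.035 − 0.481| = 1 − 0.446 = 0.554
(¬θ ≡ ψ) ⇒ χ = min(1, 1 − 0.554 + 0.382) = min(1, 0.828) = 0.828
(φ ⇒ θ) ≡ ((¬θ ≡ ψ) ⇒ χ) = 1 − |1.000 − 0.828| = 1 − 0.172 = 0.828
¬((φ ⇒ θ) ≡ ((¬θ ≡ ψ) ⇒ χ)) = 1 − 0.828 = 0.172
¬¬((φ ⇒ θ) ≡ ((¬θ ≡ ψ) ⇒ χ)) = 1 − 0.172 = 0.828
¬¬¬((φ ⇒ θ) ≡ ((¬θ ≡ ψ) ⇒ χ)) = 1 − 0.828 = 0.172
θ ⇒ ¬¬¬((φ ⇒ θ) ≡ ((¬θ ≡ ψ) ⇒ χ)) = min(1, 1 − 0.965 + 0.172) = min(1, 0.207) = 0.207
¬(θ ⇒ ¬¬¬((φ ⇒ θ) ≡ ((¬θ ≡ ψ) ⇒ χ))) = 1 − 0.207 = 0.793
¬¬(θ ⇒ ¬¬¬((φ ⇒ θ) ≡ ((¬θ ≡ ψ) ⇒ χ))) = 1 − 0.793 = 0.207

0.207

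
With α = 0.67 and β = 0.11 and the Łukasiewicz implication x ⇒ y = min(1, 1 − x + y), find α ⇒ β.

0.44

α ⇒ β = min(1, 1 − 0.67 + 0.11) = min(1, 0.44) = 0.44
For comparison, the Gödel implication (1 if x ≤ y else y) would give 0.11.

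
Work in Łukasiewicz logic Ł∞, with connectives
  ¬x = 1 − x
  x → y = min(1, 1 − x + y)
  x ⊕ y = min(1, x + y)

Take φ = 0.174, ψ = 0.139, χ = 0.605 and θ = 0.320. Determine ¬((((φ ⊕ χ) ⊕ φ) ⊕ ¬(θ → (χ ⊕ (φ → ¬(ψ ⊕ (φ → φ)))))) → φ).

φ ⊕ χ = min(1, 0.174 + 0.605) = min(1, 0.779) = 0.779
(φ ⊕ χ) ⊕ φ = min(1, 0.779 + 0.174) = min(1, 0.953) = 0.953
φ → φ = min(1, 1 − 0.174 + 0.174) = min(1, 1.000) = 1.000
ψ ⊕ (φ → φ) = min(1, 0.139 + 1.000) = min(1, 1.139) = 1.000
¬(ψ ⊕ (φ → φ)) = 1 − 1.000 = 0.000
φ → ¬(ψ ⊕ (φ → φ)) = min(1, 1 − 0.174 + 0.000) = min(1, 0.826) = 0.826
χ ⊕ (φ → ¬(ψ ⊕ (φ → φ))) = min(1, 0.605 + 0.826) = min(1, 1.431) = 1.000
θ → (χ ⊕ (φ → ¬(ψ ⊕ (φ → φ)))) = min(1, 1 − 0.320 + 1.000) = min(1, 1.680) = 1.000
¬(θ → (χ ⊕ (φ → ¬(ψ ⊕ (φ → φ))))) = 1 − 1.000 = 0.000
((φ ⊕ χ) ⊕ φ) ⊕ ¬(θ → (χ ⊕ (φ → ¬(ψ ⊕ (φ → φ))))) = min(1, 0.953 + 0.000) = min(1, 0.953) = 0.953
(((φ ⊕ χ) ⊕ φ) ⊕ ¬(θ → (χ ⊕ (φ → ¬(ψ ⊕ (φ → φ)))))) → φ = min(1, 1 − 0.953 + 0.174) = min(1, 0.221) = 0.221
¬((((φ ⊕ χ) ⊕ φ) ⊕ ¬(θ → (χ ⊕ (φ → ¬(ψ ⊕ (φ → φ)))))) → φ) = 1 − 0.221 = 0.779

0.779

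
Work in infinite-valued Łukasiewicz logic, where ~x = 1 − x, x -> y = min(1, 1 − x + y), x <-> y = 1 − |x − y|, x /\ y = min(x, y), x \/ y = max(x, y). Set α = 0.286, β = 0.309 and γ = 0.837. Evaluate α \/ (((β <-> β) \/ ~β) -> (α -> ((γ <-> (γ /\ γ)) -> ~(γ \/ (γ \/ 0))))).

0.877

β <-> β = 1 − |0.309 − 0.309| = 1 − 0.000 = 1.000
~β = 1 − 0.309 = 0.691
(β <-> β) \/ ~β = max(1.000, 0.691) = 1.000
γ /\ γ = min(0.837, 0.837) = 0.837
γ <-> (γ /\ γ) = 1 − |0.837 − 0.837| = 1 − 0.000 = 1.000
γ \/ 0 = max(0.837, 0.000) = 0.837
γ \/ (γ \/ 0) = max(0.837, 0.837) = 0.837
~(γ \/ (γ \/ 0)) = 1 − 0.837 = 0.163
(γ <-> (γ /\ γ)) -> ~(γ \/ (γ \/ 0)) = min(1, 1 − 1.000 + 0.163) = min(1, 0.163) = 0.163
α -> ((γ <-> (γ /\ γ)) -> ~(γ \/ (γ \/ 0))) = min(1, 1 − 0.286 + 0.163) = min(1, 0.877) = 0.877
((β <-> β) \/ ~β) -> (α -> ((γ <-> (γ /\ γ)) -> ~(γ \/ (γ \/ 0)))) = min(1, 1 − 1.000 + 0.877) = min(1, 0.877) = 0.877
α \/ (((β <-> β) \/ ~β) -> (α -> ((γ <-> (γ /\ γ)) -> ~(γ \/ (γ \/ 0))))) = max(0.286, 0.877) = 0.877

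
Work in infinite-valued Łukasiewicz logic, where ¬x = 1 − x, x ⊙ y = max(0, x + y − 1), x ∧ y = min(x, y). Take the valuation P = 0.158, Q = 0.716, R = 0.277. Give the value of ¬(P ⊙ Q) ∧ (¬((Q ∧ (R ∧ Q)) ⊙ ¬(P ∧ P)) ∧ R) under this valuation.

P ⊙ Q = max(0, 0.158 + 0.716 − 1) = max(0, -0.126) = 0.000
¬(P ⊙ Q) = 1 − 0.000 = 1.000
R ∧ Q = min(0.277, 0.716) = 0.277
Q ∧ (R ∧ Q) = min(0.716, 0.277) = 0.277
P ∧ P = min(0.158, 0.158) = 0.158
¬(P ∧ P) = 1 − 0.158 = 0.842
(Q ∧ (R ∧ Q)) ⊙ ¬(P ∧ P) = max(0, 0.277 + 0.842 − 1) = max(0, 0.119) = 0.119
¬((Q ∧ (R ∧ Q)) ⊙ ¬(P ∧ P)) = 1 − 0.119 = 0.881
¬((Q ∧ (R ∧ Q)) ⊙ ¬(P ∧ P)) ∧ R = min(0.881, 0.277) = 0.277
¬(P ⊙ Q) ∧ (¬((Q ∧ (R ∧ Q)) ⊙ ¬(P ∧ P)) ∧ R) = min(1.000, 0.277) = 0.277

0.277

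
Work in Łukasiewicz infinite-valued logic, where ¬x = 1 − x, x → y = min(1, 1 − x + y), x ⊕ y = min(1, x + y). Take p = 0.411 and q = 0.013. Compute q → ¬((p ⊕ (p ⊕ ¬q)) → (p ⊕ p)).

1.000

¬q = 1 − 0.013 = 0.987
p ⊕ ¬q = min(1, 0.411 + 0.987) = min(1, 1.398) = 1.000
p ⊕ (p ⊕ ¬q) = min(1, 0.411 + 1.000) = min(1, 1.411) = 1.000
p ⊕ p = min(1, 0.411 + 0.411) = min(1, 0.822) = 0.822
(p ⊕ (p ⊕ ¬q)) → (p ⊕ p) = min(1, 1 − 1.000 + 0.822) = min(1, 0.822) = 0.822
¬((p ⊕ (p ⊕ ¬q)) → (p ⊕ p)) = 1 − 0.822 = 0.178
q → ¬((p ⊕ (p ⊕ ¬q)) → (p ⊕ p)) = min(1, 1 − 0.013 + 0.178) = min(1, 1.165) = 1.000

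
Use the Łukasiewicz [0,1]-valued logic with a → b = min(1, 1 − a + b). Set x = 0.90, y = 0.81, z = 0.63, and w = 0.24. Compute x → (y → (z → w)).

0.90

z → w = min(1, 1 − 0.63 + 0.24) = min(1, 0.61) = 0.61
y → (z → w) = min(1, 1 − 0.81 + 0.61) = min(1, 0.80) = 0.80
x → (y → (z → w)) = min(1, 1 − 0.90 + 0.80) = min(1, 0.90) = 0.90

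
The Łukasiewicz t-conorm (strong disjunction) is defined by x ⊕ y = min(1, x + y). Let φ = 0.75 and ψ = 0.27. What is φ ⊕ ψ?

1.00

φ ⊕ ψ = min(1, 0.75 + 0.27) = min(1, 1.02) = 1.00
For comparison, the Gödel t-conorm max(x, y) would give 0.75.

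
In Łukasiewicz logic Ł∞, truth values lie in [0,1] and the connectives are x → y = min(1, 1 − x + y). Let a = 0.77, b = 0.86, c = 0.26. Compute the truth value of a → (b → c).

b → c = min(1, 1 − 0.86 + 0.26) = min(1, 0.40) = 0.40
a → (b → c) = min(1, 1 − 0.77 + 0.40) = min(1, 0.63) = 0.63

0.63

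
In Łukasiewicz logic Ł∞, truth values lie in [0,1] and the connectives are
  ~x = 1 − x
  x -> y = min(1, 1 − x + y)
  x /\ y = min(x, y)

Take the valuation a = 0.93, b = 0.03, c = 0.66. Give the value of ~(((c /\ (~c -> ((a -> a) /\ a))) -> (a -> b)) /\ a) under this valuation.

~c = 1 − 0.66 = 0.34
a -> a = min(1, 1 − 0.93 + 0.93) = min(1, 1.00) = 1.00
(a -> a) /\ a = min(1.00, 0.93) = 0.93
~c -> ((a -> a) /\ a) = min(1, 1 − 0.34 + 0.93) = min(1, 1.59) = 1.00
c /\ (~c -> ((a -> a) /\ a)) = min(0.66, 1.00) = 0.66
a -> b = min(1, 1 − 0.93 + 0.03) = min(1, 0.10) = 0.10
(c /\ (~c -> ((a -> a) /\ a))) -> (a -> b) = min(1, 1 − 0.66 + 0.10) = min(1, 0.44) = 0.44
((c /\ (~c -> ((a -> a) /\ a))) -> (a -> b)) /\ a = min(0.44, 0.93) = 0.44
~(((c /\ (~c -> ((a -> a) /\ a))) -> (a -> b)) /\ a) = 1 − 0.44 = 0.56

0.56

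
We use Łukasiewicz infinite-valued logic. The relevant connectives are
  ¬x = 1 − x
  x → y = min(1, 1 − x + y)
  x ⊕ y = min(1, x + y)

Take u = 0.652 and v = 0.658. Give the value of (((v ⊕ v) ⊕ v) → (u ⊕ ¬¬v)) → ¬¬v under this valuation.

0.658

v ⊕ v = min(1, 0.658 + 0.658) = min(1, 1.316) = 1.000
(v ⊕ v) ⊕ v = min(1, 1.000 + 0.658) = min(1, 1.658) = 1.000
¬v = 1 − 0.658 = 0.342
¬¬v = 1 − 0.342 = 0.658
u ⊕ ¬¬v = min(1, 0.652 + 0.658) = min(1, 1.310) = 1.000
((v ⊕ v) ⊕ v) → (u ⊕ ¬¬v) = min(1, 1 − 1.000 + 1.000) = min(1, 1.000) = 1.000
(((v ⊕ v) ⊕ v) → (u ⊕ ¬¬v)) → ¬¬v = min(1, 1 − 1.000 + 0.658) = min(1, 0.658) = 0.658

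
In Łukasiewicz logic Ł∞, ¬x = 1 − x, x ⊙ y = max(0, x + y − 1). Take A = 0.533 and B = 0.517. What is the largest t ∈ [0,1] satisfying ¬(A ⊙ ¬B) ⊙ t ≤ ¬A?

0.483

¬B = 1 − 0.517 = 0.483
A ⊙ ¬B = max(0, 0.533 + 0.483 − 1) = max(0, 0.016) = 0.016
¬(A ⊙ ¬B) = 1 − 0.016 = 0.984
So the left factor is ¬(A ⊙ ¬B) = 0.984.
¬A = 1 − 0.533 = 0.467
So the right-hand bound is ¬A = 0.467.
The residuum of the Łukasiewicz t-norm gives the supremum: min(1, 1 − 0.984 + 0.467).
1 − 0.984 + 0.467 = 0.483, so t = min(1, 0.483) = 0.483.
Check: 0.984 ⊙ 0.483 = max(0, 0.467) = 0.467 ≤ 0.467.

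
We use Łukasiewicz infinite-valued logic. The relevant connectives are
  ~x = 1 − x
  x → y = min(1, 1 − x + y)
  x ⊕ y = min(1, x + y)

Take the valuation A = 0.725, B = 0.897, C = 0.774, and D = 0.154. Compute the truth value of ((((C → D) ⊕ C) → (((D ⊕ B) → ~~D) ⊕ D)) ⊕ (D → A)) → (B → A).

0.828

C → D = min(1, 1 − 0.774 + 0.154) = min(1, 0.380) = 0.380
(C → D) ⊕ C = min(1, 0.380 + 0.774) = min(1, 1.154) = 1.000
D ⊕ B = min(1, 0.154 + 0.897) = min(1, 1.051) = 1.000
~D = 1 − 0.154 = 0.846
~~D = 1 − 0.846 = 0.154
(D ⊕ B) → ~~D = min(1, 1 − 1.000 + 0.154) = min(1, 0.154) = 0.154
((D ⊕ B) → ~~D) ⊕ D = min(1, 0.154 + 0.154) = min(1, 0.308) = 0.308
((C → D) ⊕ C) → (((D ⊕ B) → ~~D) ⊕ D) = min(1, 1 − 1.000 + 0.308) = min(1, 0.308) = 0.308
D → A = min(1, 1 − 0.154 + 0.725) = min(1, 1.571) = 1.000
(((C → D) ⊕ C) → (((D ⊕ B) → ~~D) ⊕ D)) ⊕ (D → A) = min(1, 0.308 + 1.000) = min(1, 1.308) = 1.000
B → A = min(1, 1 − 0.897 + 0.725) = min(1, 0.828) = 0.828
((((C → D) ⊕ C) → (((D ⊕ B) → ~~D) ⊕ D)) ⊕ (D → A)) → (B → A) = min(1, 1 − 1.000 + 0.828) = min(1, 0.828) = 0.828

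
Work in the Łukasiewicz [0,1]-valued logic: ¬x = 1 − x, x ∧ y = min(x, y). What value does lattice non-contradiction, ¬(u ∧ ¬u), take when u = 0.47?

0.53

¬u = 1 − 0.47 = 0.53
u ∧ ¬u = min(0.47, 0.53) = 0.47
¬(u ∧ ¬u) = 1 − 0.47 = 0.53
(The value 0.53 < 1 shows this instance is not satisfied; not a Ł∞-tautology — its value is 1 − min(a, 1−a).)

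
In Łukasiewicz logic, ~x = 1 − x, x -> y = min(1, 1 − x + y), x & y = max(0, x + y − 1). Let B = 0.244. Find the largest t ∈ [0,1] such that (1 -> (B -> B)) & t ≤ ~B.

0.756

B -> B = min(1, 1 − 0.244 + 0.244) = min(1, 1.000) = 1.000
1 -> (B -> B) = min(1, 1 − 1.000 + 1.000) = min(1, 1.000) = 1.000
So the left factor is 1 -> (B -> B) = 1.000.
~B = 1 − 0.244 = 0.756
So the right-hand bound is ~B = 0.756.
The residuum of the Łukasiewicz t-norm gives the supremum: min(1, 1 − 1.000 + 0.756).
1 − 1.000 + 0.756 = 0.756, so t = min(1, 0.756) = 0.756.
Check: 1.000 & 0.756 = max(0, 0.756) = 0.756 ≤ 0.756.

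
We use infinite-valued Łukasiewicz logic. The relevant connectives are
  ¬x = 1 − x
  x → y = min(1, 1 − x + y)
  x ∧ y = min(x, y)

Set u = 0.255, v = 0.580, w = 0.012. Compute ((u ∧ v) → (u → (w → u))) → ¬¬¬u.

u ∧ v = min(0.255, 0.580) = 0.255
w → u = min(1, 1 − 0.012 + 0.255) = min(1, 1.243) = 1.000
u → (w → u) = min(1, 1 − 0.255 + 1.000) = min(1, 1.745) = 1.000
(u ∧ v) → (u → (w → u)) = min(1, 1 − 0.255 + 1.000) = min(1, 1.745) = 1.000
¬u = 1 − 0.255 = 0.745
¬¬u = 1 − 0.745 = 0.255
¬¬¬u = 1 − 0.255 = 0.745
((u ∧ v) → (u → (w → u))) → ¬¬¬u = min(1, 1 − 1.000 + 0.745) = min(1, 0.745) = 0.745

0.745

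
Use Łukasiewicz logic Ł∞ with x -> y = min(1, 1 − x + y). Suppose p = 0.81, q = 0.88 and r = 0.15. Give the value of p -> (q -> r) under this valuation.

0.46

q -> r = min(1, 1 − 0.88 + 0.15) = min(1, 0.27) = 0.27
p -> (q -> r) = min(1, 1 − 0.81 + 0.27) = min(1, 0.46) = 0.46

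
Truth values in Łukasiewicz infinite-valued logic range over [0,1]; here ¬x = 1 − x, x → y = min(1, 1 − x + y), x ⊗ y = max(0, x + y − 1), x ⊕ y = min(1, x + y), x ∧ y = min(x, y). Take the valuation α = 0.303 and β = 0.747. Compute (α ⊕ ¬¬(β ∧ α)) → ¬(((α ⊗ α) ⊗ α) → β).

0.394

β ∧ α = min(0.747, 0.303) = 0.303
¬(β ∧ α) = 1 − 0.303 = 0.697
¬¬(β ∧ α) = 1 − 0.697 = 0.303
α ⊕ ¬¬(β ∧ α) = min(1, 0.303 + 0.303) = min(1, 0.606) = 0.606
α ⊗ α = max(0, 0.303 + 0.303 − 1) = max(0, -0.394) = 0.000
(α ⊗ α) ⊗ α = max(0, 0.000 + 0.303 − 1) = max(0, -0.697) = 0.000
((α ⊗ α) ⊗ α) → β = min(1, 1 − 0.000 + 0.747) = min(1, 1.747) = 1.000
¬(((α ⊗ α) ⊗ α) → β) = 1 − 1.000 = 0.000
(α ⊕ ¬¬(β ∧ α)) → ¬(((α ⊗ α) ⊗ α) → β) = min(1, 1 − 0.606 + 0.000) = min(1, 0.394) = 0.394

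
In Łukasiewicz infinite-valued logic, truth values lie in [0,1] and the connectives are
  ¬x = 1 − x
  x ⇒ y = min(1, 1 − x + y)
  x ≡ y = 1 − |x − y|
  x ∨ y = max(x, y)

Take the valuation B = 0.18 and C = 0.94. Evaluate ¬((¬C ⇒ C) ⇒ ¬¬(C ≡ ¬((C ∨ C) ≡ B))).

¬C = 1 − 0.94 = 0.06
¬C ⇒ C = min(1, 1 − 0.06 + 0.94) = min(1, 1.88) = 1.00
C ∨ C = max(0.94, 0.94) = 0.94
(C ∨ C) ≡ B = 1 − |0.94 − 0.18| = 1 − 0.76 = 0.24
¬((C ∨ C) ≡ B) = 1 − 0.24 = 0.76
C ≡ ¬((C ∨ C) ≡ B) = 1 − |0.94 − 0.76| = 1 − 0.18 = 0.82
¬(C ≡ ¬((C ∨ C) ≡ B)) = 1 − 0.82 = 0.18
¬¬(C ≡ ¬((C ∨ C) ≡ B)) = 1 − 0.18 = 0.82
(¬C ⇒ C) ⇒ ¬¬(C ≡ ¬((C ∨ C) ≡ B)) = min(1, 1 − 1.00 + 0.82) = min(1, 0.82) = 0.82
¬((¬C ⇒ C) ⇒ ¬¬(C ≡ ¬((C ∨ C) ≡ B))) = 1 − 0.82 = 0.18

0.18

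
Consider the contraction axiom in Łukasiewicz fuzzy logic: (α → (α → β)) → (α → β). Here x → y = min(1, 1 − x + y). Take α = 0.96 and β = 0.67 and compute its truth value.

α → β = min(1, 1 − 0.96 + 0.67) = min(1, 0.71) = 0.71
α → (α → β) = min(1, 1 − 0.96 + 0.71) = min(1, 0.75) = 0.75
(α → (α → β)) → (α → β) = min(1, 1 − 0.75 + 0.71) = min(1, 0.96) = 0.96
(The value 0.96 < 1 shows this instance is not satisfied; fails in Ł∞ (the t-norm is not idempotent).)

0.96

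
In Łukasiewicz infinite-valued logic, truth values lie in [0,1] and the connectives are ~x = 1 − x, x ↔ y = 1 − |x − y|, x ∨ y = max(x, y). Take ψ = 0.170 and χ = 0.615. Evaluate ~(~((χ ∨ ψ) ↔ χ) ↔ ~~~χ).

χ ∨ ψ = max(0.615, 0.170) = 0.615
(χ ∨ ψ) ↔ χ = 1 − |0.615 − 0.615| = 1 − 0.000 = 1.000
~((χ ∨ ψ) ↔ χ) = 1 − 1.000 = 0.000
~χ = 1 − 0.615 = 0.385
~~χ = 1 − 0.385 = 0.615
~~~χ = 1 − 0.615 = 0.385
~((χ ∨ ψ) ↔ χ) ↔ ~~~χ = 1 − |0.000 − 0.385| = 1 − 0.385 = 0.615
~(~((χ ∨ ψ) ↔ χ) ↔ ~~~χ) = 1 − 0.615 = 0.385

0.385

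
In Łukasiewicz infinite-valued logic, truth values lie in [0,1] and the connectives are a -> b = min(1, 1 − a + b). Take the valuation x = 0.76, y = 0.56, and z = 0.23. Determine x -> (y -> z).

0.91

y -> z = min(1, 1 − 0.56 + 0.23) = min(1, 0.67) = 0.67
x -> (y -> z) = min(1, 1 − 0.76 + 0.67) = min(1, 0.91) = 0.91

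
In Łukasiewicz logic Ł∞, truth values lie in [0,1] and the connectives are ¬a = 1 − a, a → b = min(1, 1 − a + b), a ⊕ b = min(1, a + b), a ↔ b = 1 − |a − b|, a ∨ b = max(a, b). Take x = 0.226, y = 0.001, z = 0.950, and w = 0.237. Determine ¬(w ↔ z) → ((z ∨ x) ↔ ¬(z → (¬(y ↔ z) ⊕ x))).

0.337

w ↔ z = 1 − |0.237 − 0.950| = 1 − 0.713 = 0.287
¬(w ↔ z) = 1 − 0.287 = 0.713
z ∨ x = max(0.950, 0.226) = 0.950
y ↔ z = 1 − |0.001 − 0.950| = 1 − 0.949 = 0.051
¬(y ↔ z) = 1 − 0.051 = 0.949
¬(y ↔ z) ⊕ x = min(1, 0.949 + 0.226) = min(1, 1.175) = 1.000
z → (¬(y ↔ z) ⊕ x) = min(1, 1 − 0.950 + 1.000) = min(1, 1.050) = 1.000
¬(z → (¬(y ↔ z) ⊕ x)) = 1 − 1.000 = 0.000
(z ∨ x) ↔ ¬(z → (¬(y ↔ z) ⊕ x)) = 1 − |0.950 − 0.000| = 1 − 0.950 = 0.050
¬(w ↔ z) → ((z ∨ x) ↔ ¬(z → (¬(y ↔ z) ⊕ x))) = min(1, 1 − 0.713 + 0.050) = min(1, 0.337) = 0.337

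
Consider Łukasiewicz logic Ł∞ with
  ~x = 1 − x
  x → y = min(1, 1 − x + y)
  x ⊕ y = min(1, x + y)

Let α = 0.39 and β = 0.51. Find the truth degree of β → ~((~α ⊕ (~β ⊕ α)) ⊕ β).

0.49

~α = 1 − 0.39 = 0.61
~β = 1 − 0.51 = 0.49
~β ⊕ α = min(1, 0.49 + 0.39) = min(1, 0.88) = 0.88
~α ⊕ (~β ⊕ α) = min(1, 0.61 + 0.88) = min(1, 1.49) = 1.00
(~α ⊕ (~β ⊕ α)) ⊕ β = min(1, 1.00 + 0.51) = min(1, 1.51) = 1.00
~((~α ⊕ (~β ⊕ α)) ⊕ β) = 1 − 1.00 = 0.00
β → ~((~α ⊕ (~β ⊕ α)) ⊕ β) = min(1, 1 − 0.51 + 0.00) = min(1, 0.49) = 0.49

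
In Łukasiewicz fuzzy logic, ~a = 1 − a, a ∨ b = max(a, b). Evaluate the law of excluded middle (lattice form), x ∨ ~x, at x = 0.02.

0.98

~x = 1 − 0.02 = 0.98
x ∨ ~x = max(0.02, 0.98) = 0.98
(The value 0.98 < 1 shows this instance is not satisfied; not a Ł∞-tautology — its value is max(a, 1−a).)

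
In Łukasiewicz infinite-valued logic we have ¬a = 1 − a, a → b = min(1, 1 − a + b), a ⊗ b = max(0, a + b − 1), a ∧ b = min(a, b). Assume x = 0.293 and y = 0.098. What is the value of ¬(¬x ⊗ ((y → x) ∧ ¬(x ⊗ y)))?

¬x = 1 − 0.293 = 0.707
y → x = min(1, 1 − 0.098 + 0.293) = min(1, 1.195) = 1.000
x ⊗ y = max(0, 0.293 + 0.098 − 1) = max(0, -0.609) = 0.000
¬(x ⊗ y) = 1 − 0.000 = 1.000
(y → x) ∧ ¬(x ⊗ y) = min(1.000, 1.000) = 1.000
¬x ⊗ ((y → x) ∧ ¬(x ⊗ y)) = max(0, 0.707 + 1.000 − 1) = max(0, 0.707) = 0.707
¬(¬x ⊗ ((y → x) ∧ ¬(x ⊗ y))) = 1 − 0.707 = 0.293

0.293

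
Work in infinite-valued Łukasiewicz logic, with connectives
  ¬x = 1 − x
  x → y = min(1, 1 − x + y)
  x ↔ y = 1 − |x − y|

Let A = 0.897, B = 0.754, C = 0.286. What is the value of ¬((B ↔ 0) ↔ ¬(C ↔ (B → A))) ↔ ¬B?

0.778

B ↔ 0 = 1 − |0.754 − 0.000| = 1 − 0.754 = 0.246
B → A = min(1, 1 − 0.754 + 0.897) = min(1, 1.143) = 1.000
C ↔ (B → A) = 1 − |0.286 − 1.000| = 1 − 0.714 = 0.286
¬(C ↔ (B → A)) = 1 − 0.286 = 0.714
(B ↔ 0) ↔ ¬(C ↔ (B → A)) = 1 − |0.246 − 0.714| = 1 − 0.468 = 0.532
¬((B ↔ 0) ↔ ¬(C ↔ (B → A))) = 1 − 0.532 = 0.468
¬B = 1 − 0.754 = 0.246
¬((B ↔ 0) ↔ ¬(C ↔ (B → A))) ↔ ¬B = 1 − |0.468 − 0.246| = 1 − 0.222 = 0.778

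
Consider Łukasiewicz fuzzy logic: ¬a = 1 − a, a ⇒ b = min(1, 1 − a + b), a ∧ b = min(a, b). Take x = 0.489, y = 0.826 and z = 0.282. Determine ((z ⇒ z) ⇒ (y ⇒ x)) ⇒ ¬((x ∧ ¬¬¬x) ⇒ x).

0.337

z ⇒ z = min(1, 1 − 0.282 + 0.282) = min(1, 1.000) = 1.000
y ⇒ x = min(1, 1 − 0.826 + 0.489) = min(1, 0.663) = 0.663
(z ⇒ z) ⇒ (y ⇒ x) = min(1, 1 − 1.000 + 0.663) = min(1, 0.663) = 0.663
¬x = 1 − 0.489 = 0.511
¬¬x = 1 − 0.511 = 0.489
¬¬¬x = 1 − 0.489 = 0.511
x ∧ ¬¬¬x = min(0.489, 0.511) = 0.489
(x ∧ ¬¬¬x) ⇒ x = min(1, 1 − 0.489 + 0.489) = min(1, 1.000) = 1.000
¬((x ∧ ¬¬¬x) ⇒ x) = 1 − 1.000 = 0.000
((z ⇒ z) ⇒ (y ⇒ x)) ⇒ ¬((x ∧ ¬¬¬x) ⇒ x) = min(1, 1 − 0.663 + 0.000) = min(1, 0.337) = 0.337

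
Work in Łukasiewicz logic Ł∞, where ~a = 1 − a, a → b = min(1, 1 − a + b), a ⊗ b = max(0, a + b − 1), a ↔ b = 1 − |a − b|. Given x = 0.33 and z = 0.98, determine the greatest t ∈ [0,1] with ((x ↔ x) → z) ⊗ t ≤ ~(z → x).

0.67

x ↔ x = 1 − |0.33 − 0.33| = 1 − 0.00 = 1.00
(x ↔ x) → z = min(1, 1 − 1.00 + 0.98) = min(1, 0.98) = 0.98
So the left factor is (x ↔ x) → z = 0.98.
z → x = min(1, 1 − 0.98 + 0.33) = min(1, 0.35) = 0.35
~(z → x) = 1 − 0.35 = 0.65
So the right-hand bound is ~(z → x) = 0.65.
The residuum of the Łukasiewicz t-norm gives the supremum: min(1, 1 − 0.98 + 0.65).
1 − 0.98 + 0.65 = 0.67, so t = min(1, 0.67) = 0.67.
Check: 0.98 ⊗ 0.67 = max(0, 0.65) = 0.65 ≤ 0.65.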